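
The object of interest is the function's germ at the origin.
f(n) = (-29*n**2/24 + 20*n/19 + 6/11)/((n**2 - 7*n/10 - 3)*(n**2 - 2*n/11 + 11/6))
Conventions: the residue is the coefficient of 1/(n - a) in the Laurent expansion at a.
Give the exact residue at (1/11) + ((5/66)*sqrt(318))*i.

The factor n**2 - 2*n/11 + 11/6 splits as (n - a)(n - a') with a = (1/11) + ((5/66)*sqrt(318))*i, a' = (1/11) - ((5/66)*sqrt(318))*i. At the order-1 pole a set g(n) = (n - a)*f(n) = [(-29*n**2/24 + 20*n/19 + 6/11)/(n**2 - 7*n/10 - 3)] / (n - a').
Simple pole: residue = g(a) at a = (1/11) + ((5/66)*sqrt(318))*i, which is (-42959305/804755944) + ((799199875/63978097548)*sqrt(318))*i.

The residue is (-42959305/804755944) + ((799199875/63978097548)*sqrt(318))*i.


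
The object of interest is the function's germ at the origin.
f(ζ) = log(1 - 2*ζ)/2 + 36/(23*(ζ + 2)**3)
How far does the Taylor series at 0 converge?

The radius of convergence is 1/2.

Denominator factor (ζ + 2)^3: pole of order 3 at -2, modulus 2.
Branch term (1/2)*log(1 - ζ/(1/2)): its argument vanishes at ζ = 1/2, a logarithmic branch point, modulus 1/2.
The radius of convergence is the smallest modulus among the singular points: 1/2.


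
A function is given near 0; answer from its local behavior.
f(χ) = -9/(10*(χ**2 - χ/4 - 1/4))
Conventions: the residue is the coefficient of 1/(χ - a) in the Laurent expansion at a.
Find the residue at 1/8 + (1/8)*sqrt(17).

The residue is -(18/85)*sqrt(17).

The factor χ**2 - χ/4 - 1/4 splits as (χ - a)(χ - a') with a = 1/8 + (1/8)*sqrt(17), a' = 1/8 - (1/8)*sqrt(17). At the order-1 pole a set g(χ) = (χ - a)*f(χ) = [-9/10] / (χ - a').
Simple pole: residue = g(a) at a = 1/8 + (1/8)*sqrt(17), which is -(18/85)*sqrt(17).


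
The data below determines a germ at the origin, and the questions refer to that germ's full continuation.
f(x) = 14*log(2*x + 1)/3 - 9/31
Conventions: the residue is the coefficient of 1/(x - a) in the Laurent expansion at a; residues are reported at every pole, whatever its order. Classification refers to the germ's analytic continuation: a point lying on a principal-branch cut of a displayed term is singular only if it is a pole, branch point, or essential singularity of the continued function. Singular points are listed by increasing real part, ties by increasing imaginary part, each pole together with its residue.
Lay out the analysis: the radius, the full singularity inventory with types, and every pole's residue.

Branch term (14/3)*log(1 - x/(-1/2)): its argument vanishes at x = -1/2, a logarithmic branch point, modulus 1/2.
The radius of convergence is the smallest modulus among the singular points: 1/2.

Radius of convergence at 0: 1/2.
At -1/2: a logarithmic branch point.


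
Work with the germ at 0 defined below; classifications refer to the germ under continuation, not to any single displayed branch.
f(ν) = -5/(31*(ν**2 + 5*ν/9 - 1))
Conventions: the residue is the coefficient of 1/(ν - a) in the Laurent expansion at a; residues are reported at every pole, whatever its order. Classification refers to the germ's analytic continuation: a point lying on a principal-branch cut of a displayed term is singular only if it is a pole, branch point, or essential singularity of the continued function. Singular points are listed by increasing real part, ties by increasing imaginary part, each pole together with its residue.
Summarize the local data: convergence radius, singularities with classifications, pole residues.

Radius of convergence at 0: -5/18 + (1/18)*sqrt(349).
At -5/18 - (1/18)*sqrt(349): a pole of order 1; residue (45/10819)*sqrt(349).
At -5/18 + (1/18)*sqrt(349): a pole of order 1; residue -(45/10819)*sqrt(349).

Denominator factor (ν**2 + 5*ν/9 - 1): discriminant 349/81, real irrational roots -5/18 + (1/18)*sqrt(349) and -5/18 - (1/18)*sqrt(349); poles of order 1, moduli -5/18 + (1/18)*sqrt(349) and 5/18 + (1/18)*sqrt(349).
The radius of convergence is the smallest modulus among the singular points: -5/18 + (1/18)*sqrt(349).
The factor ν**2 + 5*ν/9 - 1 splits as (ν - a)(ν - a') with a = -5/18 - (1/18)*sqrt(349), a' = -5/18 + (1/18)*sqrt(349). At the order-1 pole a set g(ν) = (ν - a)*f(ν) = [-5/31] / (ν - a').
Simple pole: residue = g(a) at a = -5/18 - (1/18)*sqrt(349), which is (45/10819)*sqrt(349).
The factor ν**2 + 5*ν/9 - 1 splits as (ν - a)(ν - a') with a = -5/18 + (1/18)*sqrt(349), a' = -5/18 - (1/18)*sqrt(349). At the order-1 pole a set g(ν) = (ν - a)*f(ν) = [-5/31] / (ν - a').
Simple pole: residue = g(a) at a = -5/18 + (1/18)*sqrt(349), which is -(45/10819)*sqrt(349).
List the singular points by increasing real part (a conjugate pair: the negative imaginary part first).


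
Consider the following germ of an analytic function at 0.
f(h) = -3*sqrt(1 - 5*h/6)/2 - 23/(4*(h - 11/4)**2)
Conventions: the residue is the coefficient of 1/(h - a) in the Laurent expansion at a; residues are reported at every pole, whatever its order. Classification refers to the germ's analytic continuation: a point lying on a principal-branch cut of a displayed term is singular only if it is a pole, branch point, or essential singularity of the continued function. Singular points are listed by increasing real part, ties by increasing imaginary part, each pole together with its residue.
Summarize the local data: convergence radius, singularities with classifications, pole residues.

Radius of convergence at 0: 6/5.
At 6/5: an algebraic (square-root) branch point.
At 11/4: a pole of order 2; residue 0.

Denominator factor (h - 11/4)^2: pole of order 2 at 11/4, modulus 11/4.
Branch term (-3/2)*sqrt(1 - h/(6/5)): its argument vanishes at h = 6/5, a square-root branch point, modulus 6/5.
The radius of convergence is the smallest modulus among the singular points: 6/5.
The branch term is analytic at 11/4 and contributes nothing to the residue; only the rational part matters.
At the order-2 pole 11/4 set g(h) = (h - (11/4))^2*(rational part) = -23/4.
Order-2 pole: residue = g'(a); g'(11/4) = 0, so the residue is 0.
List the singular points by increasing real part (a conjugate pair: the negative imaginary part first).


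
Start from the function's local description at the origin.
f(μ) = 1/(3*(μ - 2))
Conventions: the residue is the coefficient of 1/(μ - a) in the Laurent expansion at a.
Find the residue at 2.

At the order-1 pole 2 set g(μ) = (μ - (2))*f(μ) = 1/3.
Simple pole: residue = g(a) at a = 2, which is 1/3.

The residue is 1/3.


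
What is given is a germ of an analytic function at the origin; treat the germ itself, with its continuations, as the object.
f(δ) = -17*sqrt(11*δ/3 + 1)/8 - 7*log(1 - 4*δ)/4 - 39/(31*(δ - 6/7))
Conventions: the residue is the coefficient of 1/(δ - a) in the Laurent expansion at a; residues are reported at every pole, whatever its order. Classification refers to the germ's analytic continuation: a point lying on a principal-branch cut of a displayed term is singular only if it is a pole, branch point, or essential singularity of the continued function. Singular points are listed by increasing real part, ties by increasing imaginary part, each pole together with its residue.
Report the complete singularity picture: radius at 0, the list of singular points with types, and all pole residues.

Denominator factor (δ - 6/7): pole of order 1 at 6/7, modulus 6/7.
Branch term (-17/8)*sqrt(1 - δ/(-3/11)): its argument vanishes at δ = -3/11, a square-root branch point, modulus 3/11.
Branch term (-7/4)*log(1 - δ/(1/4)): its argument vanishes at δ = 1/4, a logarithmic branch point, modulus 1/4.
The radius of convergence is the smallest modulus among the singular points: 1/4.
The branch terms are analytic at 6/7 and contribute nothing to the residue; only the rational part matters.
At the order-1 pole 6/7 set g(δ) = (δ - (6/7))*(rational part) = -39/31.
Simple pole: residue = g(a) at a = 6/7, which is -39/31.
List the singular points by increasing real part (a conjugate pair: the negative imaginary part first).

Radius of convergence at 0: 1/4.
At -3/11: an algebraic (square-root) branch point.
At 1/4: a logarithmic branch point.
At 6/7: a pole of order 1; residue -39/31.


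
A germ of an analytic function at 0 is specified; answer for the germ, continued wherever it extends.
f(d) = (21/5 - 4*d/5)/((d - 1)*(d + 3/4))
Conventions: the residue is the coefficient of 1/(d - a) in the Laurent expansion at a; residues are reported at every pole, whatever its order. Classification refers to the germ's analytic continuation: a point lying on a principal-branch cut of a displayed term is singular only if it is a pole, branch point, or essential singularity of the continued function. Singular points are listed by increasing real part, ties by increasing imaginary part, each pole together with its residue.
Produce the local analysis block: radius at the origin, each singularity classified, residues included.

Denominator factor (d - 1): pole of order 1 at 1, modulus 1.
Denominator factor (d + 3/4): pole of order 1 at -3/4, modulus 3/4.
The radius of convergence is the smallest modulus among the singular points: 3/4.
At the order-1 pole -3/4 set g(d) = (d - (-3/4))*f(d) = (21/5 - 4*d/5)/(d - 1).
Simple pole: residue = g(a) at a = -3/4, which is -96/35.
At the order-1 pole 1 set g(d) = (d - (1))*f(d) = (21/5 - 4*d/5)/(d + 3/4).
Simple pole: residue = g(a) at a = 1, which is 68/35.
List the singular points by increasing real part (a conjugate pair: the negative imaginary part first).

Radius of convergence at 0: 3/4.
At -3/4: a pole of order 1; residue -96/35.
At 1: a pole of order 1; residue 68/35.


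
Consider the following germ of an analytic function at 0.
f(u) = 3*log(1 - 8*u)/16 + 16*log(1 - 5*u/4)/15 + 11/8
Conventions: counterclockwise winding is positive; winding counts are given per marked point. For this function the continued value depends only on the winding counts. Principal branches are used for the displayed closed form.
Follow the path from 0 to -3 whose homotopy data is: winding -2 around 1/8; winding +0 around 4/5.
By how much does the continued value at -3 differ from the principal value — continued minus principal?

Continued minus principal equals -(3/4)*pi*i.

The rational part is single-valued and drops out of the difference; each branch term changes only by its own monodromy.
(16/15)*log(1 - u/(4/5)): winding 0 around 4/5, so this term returns to its principal value, contribution 0.
(3/16)*log(1 - u/(1/8)): each positive loop around 1/8 adds 2*pi*i to the log, so winding -2 contributes (3/16)*(-2)*2*pi*i = -(3/4)*pi*i.
Summing the contributions at u = -3 gives -(3/4)*pi*i.


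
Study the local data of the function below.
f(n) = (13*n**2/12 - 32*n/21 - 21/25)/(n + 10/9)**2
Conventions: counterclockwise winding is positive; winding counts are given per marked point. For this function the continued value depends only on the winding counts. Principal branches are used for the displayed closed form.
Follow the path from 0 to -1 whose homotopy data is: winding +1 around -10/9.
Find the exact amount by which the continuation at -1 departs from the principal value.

Continued minus principal equals 0.

The function is rational, hence single-valued: continuing it around any pole returns the same value, so the difference is 0.


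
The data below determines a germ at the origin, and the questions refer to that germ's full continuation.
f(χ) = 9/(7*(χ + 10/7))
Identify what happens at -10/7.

The point is a pole of order 1.

The denominator factor χ + 10/7 vanishes at -10/7 and appears to the power 1; the numerator there equals 9/7, nonzero, and no other factor vanishes.
Hence a pole whose order is the multiplicity, 1.


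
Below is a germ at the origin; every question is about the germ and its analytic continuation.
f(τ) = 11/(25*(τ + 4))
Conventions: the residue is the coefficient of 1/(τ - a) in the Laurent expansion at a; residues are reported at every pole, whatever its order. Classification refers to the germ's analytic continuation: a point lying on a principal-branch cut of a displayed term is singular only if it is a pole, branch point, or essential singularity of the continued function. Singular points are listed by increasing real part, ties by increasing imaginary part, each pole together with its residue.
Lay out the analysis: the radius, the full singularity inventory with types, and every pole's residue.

Denominator factor (τ + 4): pole of order 1 at -4, modulus 4.
The radius of convergence is the smallest modulus among the singular points: 4.
At the order-1 pole -4 set g(τ) = (τ - (-4))*f(τ) = 11/25.
Simple pole: residue = g(a) at a = -4, which is 11/25.

Radius of convergence at 0: 4.
At -4: a pole of order 1; residue 11/25.


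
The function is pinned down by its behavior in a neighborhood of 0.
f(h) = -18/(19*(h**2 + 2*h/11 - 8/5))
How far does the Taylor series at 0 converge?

Denominator factor (h**2 + 2*h/11 - 8/5): discriminant 3892/605, real irrational roots -1/11 + (1/55)*sqrt(4865) and -1/11 - (1/55)*sqrt(4865); poles of order 1, moduli -1/11 + (1/55)*sqrt(4865) and 1/11 + (1/55)*sqrt(4865).
The radius of convergence is the smallest modulus among the singular points: -1/11 + (1/55)*sqrt(4865).

The radius of convergence is -1/11 + (1/55)*sqrt(4865).


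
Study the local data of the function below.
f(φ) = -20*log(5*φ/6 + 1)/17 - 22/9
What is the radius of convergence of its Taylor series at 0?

The radius of convergence is 6/5.

Branch term (-20/17)*log(1 - φ/(-6/5)): its argument vanishes at φ = -6/5, a logarithmic branch point, modulus 6/5.
The radius of convergence is the smallest modulus among the singular points: 6/5.


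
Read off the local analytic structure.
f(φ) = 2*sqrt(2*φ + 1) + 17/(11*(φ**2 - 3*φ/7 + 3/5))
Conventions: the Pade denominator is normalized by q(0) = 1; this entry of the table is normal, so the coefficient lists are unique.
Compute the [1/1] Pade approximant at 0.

The Pade approximant has numerator coefficients [151/33, 5274758/614691]; denominator coefficients [1, 19301/18627].

Taylor coefficients needed (expand at 0): a_0 = 151/33, a_1 = 887/231, a_2 = -19301/4851.
Write the denominator as Q(φ) = 1 + q1*φ. Requiring Q*f - P = O(φ^3) with deg P <= 1 kills the coefficients of φ^2..φ^2 in Q*f:
  φ^2: a_2 + q1*a_1 = 0, i.e. -19301/4851 + (887/231)*q1 = 0.
Solving this linear system: q1 = 19301/18627.
The numerator is Q*f truncated at degree 1: P0 = a_0 = 151/33; P1 = a_1 + q1*a_0 = 5274758/614691.


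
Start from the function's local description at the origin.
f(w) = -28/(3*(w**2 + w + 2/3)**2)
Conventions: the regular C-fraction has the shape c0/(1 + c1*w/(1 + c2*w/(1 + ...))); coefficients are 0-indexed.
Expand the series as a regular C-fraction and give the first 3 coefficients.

Taylor coefficients (expand at 0): a_0 = -21, a_1 = 63, a_2 = -315/4.
c0 = a_0 = -21. Peel one level at a time: if S = 1 + c*w/S' with S'(0) = 1, then c is the w-coefficient of S and S' = c*w/(S - 1).
S_1 = c0/f = 1 + (3)*w + (21/4)*w^2 + ...; c1 = 3.
S_2 = c1*w/(S_1 - 1) = 1 + (-7/4)*w + ...; c2 = -7/4.

The regular C-fraction coefficients are [-21, 3, -7/4].


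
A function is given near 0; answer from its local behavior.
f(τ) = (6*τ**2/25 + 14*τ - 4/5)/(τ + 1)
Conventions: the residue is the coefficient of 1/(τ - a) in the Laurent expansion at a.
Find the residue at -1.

The residue is -364/25.

At the order-1 pole -1 set g(τ) = (τ - (-1))*f(τ) = 6*τ**2/25 + 14*τ - 4/5.
Simple pole: residue = g(a) at a = -1, which is -364/25.


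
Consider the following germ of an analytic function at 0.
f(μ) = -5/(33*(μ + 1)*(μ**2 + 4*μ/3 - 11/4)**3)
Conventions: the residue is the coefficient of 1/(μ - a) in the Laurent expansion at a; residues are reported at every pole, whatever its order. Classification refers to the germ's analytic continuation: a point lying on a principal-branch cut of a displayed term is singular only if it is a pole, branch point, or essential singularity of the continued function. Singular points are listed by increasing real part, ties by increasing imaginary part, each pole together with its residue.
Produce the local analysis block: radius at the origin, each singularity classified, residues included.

Denominator factor (μ**2 + 4*μ/3 - 11/4)^3: discriminant 115/9, real irrational roots -2/3 + (1/6)*sqrt(115) and -2/3 - (1/6)*sqrt(115); poles of order 3, moduli -2/3 + (1/6)*sqrt(115) and 2/3 + (1/6)*sqrt(115).
Denominator factor (μ + 1): pole of order 1 at -1, modulus 1.
The radius of convergence is the smallest modulus among the singular points: 1.
The factor μ**2 + 4*μ/3 - 11/4 splits as (μ - a)(μ - a') with a = -2/3 - (1/6)*sqrt(115), a' = -2/3 + (1/6)*sqrt(115). At the order-3 pole a set g(μ) = (μ - a)^3*f(μ) = [-5/(33*(μ + 1))] / (μ - a')^3.
Order-3 pole: residue = g''(a)/2; g''(-2/3 - (1/6)*sqrt(115)) = -2880/557183 - (27910512/169481139025)*sqrt(115), so the residue is -1440/557183 - (13955256/169481139025)*sqrt(115).
At the order-1 pole -1 set g(μ) = (μ - (-1))*f(μ) = -5/(33*(μ**2 + 4*μ/3 - 11/4)**3).
Simple pole: residue = g(a) at a = -1, which is 2880/557183.
The factor μ**2 + 4*μ/3 - 11/4 splits as (μ - a)(μ - a') with a = -2/3 + (1/6)*sqrt(115), a' = -2/3 - (1/6)*sqrt(115). At the order-3 pole a set g(μ) = (μ - a)^3*f(μ) = [-5/(33*(μ + 1))] / (μ - a')^3.
Order-3 pole: residue = g''(a)/2; g''(-2/3 + (1/6)*sqrt(115)) = -2880/557183 + (27910512/169481139025)*sqrt(115), so the residue is -1440/557183 + (13955256/169481139025)*sqrt(115).
List the singular points by increasing real part (a conjugate pair: the negative imaginary part first).

Radius of convergence at 0: 1.
At -2/3 - (1/6)*sqrt(115): a pole of order 3; residue -1440/557183 - (13955256/169481139025)*sqrt(115).
At -1: a pole of order 1; residue 2880/557183.
At -2/3 + (1/6)*sqrt(115): a pole of order 3; residue -1440/557183 + (13955256/169481139025)*sqrt(115).


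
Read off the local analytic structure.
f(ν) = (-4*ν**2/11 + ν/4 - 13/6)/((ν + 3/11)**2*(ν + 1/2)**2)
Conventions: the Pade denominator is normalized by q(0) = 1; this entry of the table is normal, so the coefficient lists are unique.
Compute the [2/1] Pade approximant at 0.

The Pade approximant has numerator coefficients [-3146/27, 5612115883/8667324, -95075304335/52003944]; denominator coefficients [1, 3782573/642024].

Taylor coefficients needed (expand at 0): a_0 = -3146/27, a_1 = 108053/81, a_2 = -784696/81, a_3 = 41608303/729.
Write the denominator as Q(ν) = 1 + q1*ν. Requiring Q*f - P = O(ν^4) with deg P <= 2 kills the coefficients of ν^3..ν^3 in Q*f:
  ν^3: a_3 + q1*a_2 = 0, i.e. 41608303/729 + (-784696/81)*q1 = 0.
Solving this linear system: q1 = 3782573/642024.
The numerator is Q*f truncated at degree 2: P0 = a_0 = -3146/27; P1 = a_1 + q1*a_0 = 5612115883/8667324; P2 = a_2 + q1*a_1 = -95075304335/52003944.


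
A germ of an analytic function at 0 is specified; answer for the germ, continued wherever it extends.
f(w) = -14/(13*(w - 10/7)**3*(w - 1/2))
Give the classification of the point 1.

The point is a regular point.

Denominator factors: w - 1/2 = 1/2 at w = 1; w - 10/7 = -3/7 at w = 1 — none vanishes.
So the germ continues analytically to 1.


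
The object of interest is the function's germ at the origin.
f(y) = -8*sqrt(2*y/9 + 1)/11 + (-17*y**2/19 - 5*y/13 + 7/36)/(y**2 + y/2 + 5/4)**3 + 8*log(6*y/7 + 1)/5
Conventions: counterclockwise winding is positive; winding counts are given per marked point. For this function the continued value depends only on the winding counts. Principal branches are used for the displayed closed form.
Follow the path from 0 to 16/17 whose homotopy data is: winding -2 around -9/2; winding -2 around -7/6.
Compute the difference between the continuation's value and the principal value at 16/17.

Continued minus principal equals -(32/5)*pi*i.

The rational part is single-valued and drops out of the difference; each branch term changes only by its own monodromy.
(-8/11)*sqrt(1 - y/(-9/2)): winding -2 is even, the square root returns to the same sheet, contribution 0.
(8/5)*log(1 - y/(-7/6)): each positive loop around -7/6 adds 2*pi*i to the log, so winding -2 contributes (8/5)*(-2)*2*pi*i = -(32/5)*pi*i.
Summing the contributions at y = 16/17 gives -(32/5)*pi*i.


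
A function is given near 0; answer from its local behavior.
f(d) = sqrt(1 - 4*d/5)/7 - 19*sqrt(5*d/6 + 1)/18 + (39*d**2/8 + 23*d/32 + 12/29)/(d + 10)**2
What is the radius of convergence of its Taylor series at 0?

Denominator factor (d + 10)^2: pole of order 2 at -10, modulus 10.
Branch term (-19/18)*sqrt(1 - d/(-6/5)): its argument vanishes at d = -6/5, a square-root branch point, modulus 6/5.
Branch term (1/7)*sqrt(1 - d/(5/4)): its argument vanishes at d = 5/4, a square-root branch point, modulus 5/4.
The radius of convergence is the smallest modulus among the singular points: 6/5.

The radius of convergence is 6/5.


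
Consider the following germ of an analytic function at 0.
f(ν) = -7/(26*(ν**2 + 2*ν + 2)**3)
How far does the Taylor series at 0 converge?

Denominator factor (ν**2 + 2*ν + 2)^3: discriminant -4, complex-conjugate roots (-1) + (1)*i and (-1) - (1)*i; poles of order 3, moduli sqrt(2) and sqrt(2).
The radius of convergence is the smallest modulus among the singular points: sqrt(2).

The radius of convergence is sqrt(2).


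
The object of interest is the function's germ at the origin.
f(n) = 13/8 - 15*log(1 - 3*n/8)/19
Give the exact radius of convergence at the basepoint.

The radius of convergence is 8/3.

Branch term (-15/19)*log(1 - n/(8/3)): its argument vanishes at n = 8/3, a logarithmic branch point, modulus 8/3.
The radius of convergence is the smallest modulus among the singular points: 8/3.


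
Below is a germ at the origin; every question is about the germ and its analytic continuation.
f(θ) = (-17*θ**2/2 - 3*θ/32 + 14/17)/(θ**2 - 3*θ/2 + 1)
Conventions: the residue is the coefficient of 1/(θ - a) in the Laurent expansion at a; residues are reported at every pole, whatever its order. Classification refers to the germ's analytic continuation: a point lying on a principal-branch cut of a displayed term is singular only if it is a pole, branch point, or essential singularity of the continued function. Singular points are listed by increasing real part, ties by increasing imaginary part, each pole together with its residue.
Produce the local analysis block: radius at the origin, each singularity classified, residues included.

Denominator factor (θ**2 - 3*θ/2 + 1): discriminant -7/4, complex-conjugate roots (3/4) + ((1/4)*sqrt(7))*i and (3/4) - ((1/4)*sqrt(7))*i; poles of order 1, moduli 1 and 1.
The radius of convergence is the smallest modulus among the singular points: 1.
The factor θ**2 - 3*θ/2 + 1 splits as (θ - a)(θ - a') with a = (3/4) - ((1/4)*sqrt(7))*i, a' = (3/4) + ((1/4)*sqrt(7))*i. At the order-1 pole a set g(θ) = (θ - a)*f(θ) = [-17*θ**2/2 - 3*θ/32 + 14/17] / (θ - a').
Simple pole: residue = g(a) at a = (3/4) - ((1/4)*sqrt(7))*i, which is (-411/64) - ((673/7616)*sqrt(7))*i.
The factor θ**2 - 3*θ/2 + 1 splits as (θ - a)(θ - a') with a = (3/4) + ((1/4)*sqrt(7))*i, a' = (3/4) - ((1/4)*sqrt(7))*i. At the order-1 pole a set g(θ) = (θ - a)*f(θ) = [-17*θ**2/2 - 3*θ/32 + 14/17] / (θ - a').
Simple pole: residue = g(a) at a = (3/4) + ((1/4)*sqrt(7))*i, which is (-411/64) + ((673/7616)*sqrt(7))*i.
List the singular points by increasing real part (a conjugate pair: the negative imaginary part first).

Radius of convergence at 0: 1.
At (3/4) - ((1/4)*sqrt(7))*i: a pole of order 1; residue (-411/64) - ((673/7616)*sqrt(7))*i.
At (3/4) + ((1/4)*sqrt(7))*i: a pole of order 1; residue (-411/64) + ((673/7616)*sqrt(7))*i.


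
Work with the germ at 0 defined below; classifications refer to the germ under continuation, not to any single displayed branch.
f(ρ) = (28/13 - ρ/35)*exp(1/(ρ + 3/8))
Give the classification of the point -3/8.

The exponent 1/(ρ - (-3/8)) has a pole at -3/8, so exp(1/(ρ - (-3/8))) takes every nonzero value near it: an essential singularity (not a pole of any order).

The point is an essential singularity.


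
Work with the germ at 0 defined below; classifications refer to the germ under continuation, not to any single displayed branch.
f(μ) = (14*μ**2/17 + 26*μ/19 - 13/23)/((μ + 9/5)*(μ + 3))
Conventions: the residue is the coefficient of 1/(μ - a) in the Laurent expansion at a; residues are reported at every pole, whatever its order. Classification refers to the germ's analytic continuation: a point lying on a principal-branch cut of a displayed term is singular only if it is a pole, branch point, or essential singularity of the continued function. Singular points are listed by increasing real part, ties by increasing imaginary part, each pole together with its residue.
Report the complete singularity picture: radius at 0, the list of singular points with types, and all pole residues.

Denominator factor (μ + 3): pole of order 1 at -3, modulus 3.
Denominator factor (μ + 9/5): pole of order 1 at -9/5, modulus 9/5.
The radius of convergence is the smallest modulus among the singular points: 9/5.
At the order-1 pole -3 set g(μ) = (μ - (-3))*f(μ) = (14*μ**2/17 + 26*μ/19 - 13/23)/(μ + 9/5).
Simple pole: residue = g(a) at a = -3, which is -101825/44574.
At the order-1 pole -9/5 set g(μ) = (μ - (-9/5))*f(μ) = (14*μ**2/17 + 26*μ/19 - 13/23)/(μ + 3).
Simple pole: residue = g(a) at a = -9/5, which is -66887/222870.
List the singular points by increasing real part (a conjugate pair: the negative imaginary part first).

Radius of convergence at 0: 9/5.
At -3: a pole of order 1; residue -101825/44574.
At -9/5: a pole of order 1; residue -66887/222870.


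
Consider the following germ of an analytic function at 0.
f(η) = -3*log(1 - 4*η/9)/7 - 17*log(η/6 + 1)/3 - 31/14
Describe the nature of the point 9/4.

The point is a logarithmic branch point.

The term (-3/7)*log(1 - η/(9/4)) has argument 1 - 9/4/(9/4) = 0 at 9/4: a logarithmic (infinitely-sheeted) branch point; the remaining terms are analytic or single-valued there.


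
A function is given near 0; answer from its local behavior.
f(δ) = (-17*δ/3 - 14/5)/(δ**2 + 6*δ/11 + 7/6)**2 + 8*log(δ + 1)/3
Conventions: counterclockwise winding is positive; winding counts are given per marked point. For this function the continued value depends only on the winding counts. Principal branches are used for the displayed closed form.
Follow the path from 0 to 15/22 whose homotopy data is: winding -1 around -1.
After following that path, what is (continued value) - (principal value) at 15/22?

The rational part is single-valued and drops out of the difference; each branch term changes only by its own monodromy.
(8/3)*log(1 - δ/(-1)): each positive loop around -1 adds 2*pi*i to the log, so winding -1 contributes (8/3)*(-1)*2*pi*i = -(16/3)*pi*i.
Summing the contributions at δ = 15/22 gives -(16/3)*pi*i.

Continued minus principal equals -(16/3)*pi*i.


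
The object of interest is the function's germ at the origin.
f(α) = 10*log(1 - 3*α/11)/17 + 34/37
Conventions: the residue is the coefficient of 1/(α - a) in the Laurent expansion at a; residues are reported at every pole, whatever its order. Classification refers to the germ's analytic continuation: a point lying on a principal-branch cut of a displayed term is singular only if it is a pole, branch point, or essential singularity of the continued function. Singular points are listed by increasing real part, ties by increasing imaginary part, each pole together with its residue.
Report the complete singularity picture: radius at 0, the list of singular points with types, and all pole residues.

Radius of convergence at 0: 11/3.
At 11/3: a logarithmic branch point.

Branch term (10/17)*log(1 - α/(11/3)): its argument vanishes at α = 11/3, a logarithmic branch point, modulus 11/3.
The radius of convergence is the smallest modulus among the singular points: 11/3.


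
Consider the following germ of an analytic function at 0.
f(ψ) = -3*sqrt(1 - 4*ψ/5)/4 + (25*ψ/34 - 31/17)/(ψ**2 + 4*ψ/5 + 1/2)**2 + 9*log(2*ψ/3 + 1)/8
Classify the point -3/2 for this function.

The point is a logarithmic branch point.

The term (9/8)*log(1 - ψ/(-3/2)) has argument 1 - -3/2/(-3/2) = 0 at -3/2: a logarithmic (infinitely-sheeted) branch point; the remaining terms are analytic or single-valued there.


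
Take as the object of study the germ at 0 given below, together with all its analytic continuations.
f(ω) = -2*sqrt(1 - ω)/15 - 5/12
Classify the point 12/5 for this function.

The point is a regular point.

There is no denominator, hence no pole anywhere.
Branch term sqrt(1 - ω/(1)): argument at 12/5 is -7/5, nonzero, so 12/5 is not its branch point (a point on a principal cut is still regular for the continued germ).
So the germ continues analytically to 12/5.


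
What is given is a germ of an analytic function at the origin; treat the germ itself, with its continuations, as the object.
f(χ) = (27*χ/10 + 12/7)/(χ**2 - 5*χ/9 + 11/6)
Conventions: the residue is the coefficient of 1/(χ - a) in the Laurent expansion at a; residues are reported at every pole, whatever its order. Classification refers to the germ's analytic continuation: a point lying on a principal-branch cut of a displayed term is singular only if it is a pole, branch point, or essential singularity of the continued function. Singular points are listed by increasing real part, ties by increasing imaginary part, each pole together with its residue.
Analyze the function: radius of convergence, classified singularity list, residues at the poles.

Denominator factor (χ**2 - 5*χ/9 + 11/6): discriminant -569/81, complex-conjugate roots (5/18) + ((1/18)*sqrt(569))*i and (5/18) - ((1/18)*sqrt(569))*i; poles of order 1, moduli (1/6)*sqrt(66) and (1/6)*sqrt(66).
The radius of convergence is the smallest modulus among the singular points: (1/6)*sqrt(66).
The factor χ**2 - 5*χ/9 + 11/6 splits as (χ - a)(χ - a') with a = (5/18) - ((1/18)*sqrt(569))*i, a' = (5/18) + ((1/18)*sqrt(569))*i. At the order-1 pole a set g(χ) = (χ - a)*f(χ) = [27*χ/10 + 12/7] / (χ - a').
Simple pole: residue = g(a) at a = (5/18) - ((1/18)*sqrt(569))*i, which is (27/20) + ((621/15932)*sqrt(569))*i.
The factor χ**2 - 5*χ/9 + 11/6 splits as (χ - a)(χ - a') with a = (5/18) + ((1/18)*sqrt(569))*i, a' = (5/18) - ((1/18)*sqrt(569))*i. At the order-1 pole a set g(χ) = (χ - a)*f(χ) = [27*χ/10 + 12/7] / (χ - a').
Simple pole: residue = g(a) at a = (5/18) + ((1/18)*sqrt(569))*i, which is (27/20) - ((621/15932)*sqrt(569))*i.
List the singular points by increasing real part (a conjugate pair: the negative imaginary part first).

Radius of convergence at 0: (1/6)*sqrt(66).
At (5/18) - ((1/18)*sqrt(569))*i: a pole of order 1; residue (27/20) + ((621/15932)*sqrt(569))*i.
At (5/18) + ((1/18)*sqrt(569))*i: a pole of order 1; residue (27/20) - ((621/15932)*sqrt(569))*i.


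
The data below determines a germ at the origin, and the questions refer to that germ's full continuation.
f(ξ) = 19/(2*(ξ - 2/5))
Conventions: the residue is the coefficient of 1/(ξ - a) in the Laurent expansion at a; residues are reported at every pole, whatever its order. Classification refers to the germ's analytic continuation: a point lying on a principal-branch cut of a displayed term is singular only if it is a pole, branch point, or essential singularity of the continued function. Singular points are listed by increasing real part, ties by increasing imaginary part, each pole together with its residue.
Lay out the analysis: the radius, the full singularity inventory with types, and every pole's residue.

Denominator factor (ξ - 2/5): pole of order 1 at 2/5, modulus 2/5.
The radius of convergence is the smallest modulus among the singular points: 2/5.
At the order-1 pole 2/5 set g(ξ) = (ξ - (2/5))*f(ξ) = 19/2.
Simple pole: residue = g(a) at a = 2/5, which is 19/2.

Radius of convergence at 0: 2/5.
At 2/5: a pole of order 1; residue 19/2.


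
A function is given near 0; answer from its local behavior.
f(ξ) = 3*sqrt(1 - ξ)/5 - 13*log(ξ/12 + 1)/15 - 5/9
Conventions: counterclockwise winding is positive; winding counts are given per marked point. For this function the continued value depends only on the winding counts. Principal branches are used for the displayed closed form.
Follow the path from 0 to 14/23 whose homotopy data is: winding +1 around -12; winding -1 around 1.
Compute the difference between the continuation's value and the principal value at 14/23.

The rational part is single-valued and drops out of the difference; each branch term changes only by its own monodromy.
(3/5)*sqrt(1 - ξ/(1)): winding -1 is odd, the square root flips sign, contributing -2*(3/5)*sqrt(1 - (14/23)/(1)) = -2*(3/5)*sqrt(9/23) = -(18/115)*sqrt(23).
(-13/15)*log(1 - ξ/(-12)): each positive loop around -12 adds 2*pi*i to the log, so winding +1 contributes (-13/15)*(1)*2*pi*i = -(26/15)*pi*i.
Summing the contributions at ξ = 14/23 gives (-(18/115)*sqrt(23)) - ((26/15)*pi)*i.

Continued minus principal equals (-(18/115)*sqrt(23)) - ((26/15)*pi)*i.


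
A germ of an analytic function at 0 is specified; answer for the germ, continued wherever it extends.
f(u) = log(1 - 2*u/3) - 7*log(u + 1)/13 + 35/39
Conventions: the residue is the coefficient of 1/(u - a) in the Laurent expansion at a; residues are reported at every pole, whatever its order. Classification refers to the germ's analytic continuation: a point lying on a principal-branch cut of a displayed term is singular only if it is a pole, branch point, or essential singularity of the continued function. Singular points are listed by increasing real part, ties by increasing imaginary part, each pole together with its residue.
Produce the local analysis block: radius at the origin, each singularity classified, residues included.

Branch term (-7/13)*log(1 - u/(-1)): its argument vanishes at u = -1, a logarithmic branch point, modulus 1.
Branch term (1)*log(1 - u/(3/2)): its argument vanishes at u = 3/2, a logarithmic branch point, modulus 3/2.
The radius of convergence is the smallest modulus among the singular points: 1.
List the singular points by increasing real part (a conjugate pair: the negative imaginary part first).

Radius of convergence at 0: 1.
At -1: a logarithmic branch point.
At 3/2: a logarithmic branch point.


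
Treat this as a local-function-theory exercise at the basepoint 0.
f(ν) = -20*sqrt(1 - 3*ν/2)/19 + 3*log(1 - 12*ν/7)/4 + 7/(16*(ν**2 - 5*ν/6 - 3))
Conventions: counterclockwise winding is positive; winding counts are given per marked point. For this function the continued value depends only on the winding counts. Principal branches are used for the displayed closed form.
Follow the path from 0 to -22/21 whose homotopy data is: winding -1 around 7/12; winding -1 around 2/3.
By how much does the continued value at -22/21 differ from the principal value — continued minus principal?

Continued minus principal equals ((120/133)*sqrt(14)) - ((3/2)*pi)*i.

The rational part is single-valued and drops out of the difference; each branch term changes only by its own monodromy.
(-20/19)*sqrt(1 - ν/(2/3)): winding -1 is odd, the square root flips sign, contributing -2*(-20/19)*sqrt(1 - (-22/21)/(2/3)) = -2*(-20/19)*sqrt(18/7) = (120/133)*sqrt(14).
(3/4)*log(1 - ν/(7/12)): each positive loop around 7/12 adds 2*pi*i to the log, so winding -1 contributes (3/4)*(-1)*2*pi*i = -(3/2)*pi*i.
Summing the contributions at ν = -22/21 gives ((120/133)*sqrt(14)) - ((3/2)*pi)*i.


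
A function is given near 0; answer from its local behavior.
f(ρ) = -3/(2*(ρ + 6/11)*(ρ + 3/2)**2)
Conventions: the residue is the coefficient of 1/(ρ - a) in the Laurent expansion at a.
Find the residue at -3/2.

The residue is 242/147.

At the order-2 pole -3/2 set g(ρ) = (ρ - (-3/2))^2*f(ρ) = -3/(2*(ρ + 6/11)).
Order-2 pole: residue = g'(a); g'(-3/2) = 242/147, so the residue is 242/147.


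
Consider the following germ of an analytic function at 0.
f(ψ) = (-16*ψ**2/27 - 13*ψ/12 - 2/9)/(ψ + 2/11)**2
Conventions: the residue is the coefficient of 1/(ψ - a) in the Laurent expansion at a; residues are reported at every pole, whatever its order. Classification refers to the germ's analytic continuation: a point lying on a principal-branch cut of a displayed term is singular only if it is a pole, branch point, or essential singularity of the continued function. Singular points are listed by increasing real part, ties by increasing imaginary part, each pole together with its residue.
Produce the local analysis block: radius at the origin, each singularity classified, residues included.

Radius of convergence at 0: 2/11.
At -2/11: a pole of order 2; residue -1031/1188.

Denominator factor (ψ + 2/11)^2: pole of order 2 at -2/11, modulus 2/11.
The radius of convergence is the smallest modulus among the singular points: 2/11.
At the order-2 pole -2/11 set g(ψ) = (ψ - (-2/11))^2*f(ψ) = -16*ψ**2/27 - 13*ψ/12 - 2/9.
Order-2 pole: residue = g'(a); g'(-2/11) = -1031/1188, so the residue is -1031/1188.


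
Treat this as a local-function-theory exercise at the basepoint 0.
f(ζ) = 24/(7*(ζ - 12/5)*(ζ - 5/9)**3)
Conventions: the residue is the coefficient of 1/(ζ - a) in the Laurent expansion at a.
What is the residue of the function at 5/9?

The residue is -2187000/4002509.

At the order-3 pole 5/9 set g(ζ) = (ζ - (5/9))^3*f(ζ) = 24/(7*(ζ - 12/5)).
Order-3 pole: residue = g''(a)/2; g''(5/9) = -4374000/4002509, so the residue is -2187000/4002509.


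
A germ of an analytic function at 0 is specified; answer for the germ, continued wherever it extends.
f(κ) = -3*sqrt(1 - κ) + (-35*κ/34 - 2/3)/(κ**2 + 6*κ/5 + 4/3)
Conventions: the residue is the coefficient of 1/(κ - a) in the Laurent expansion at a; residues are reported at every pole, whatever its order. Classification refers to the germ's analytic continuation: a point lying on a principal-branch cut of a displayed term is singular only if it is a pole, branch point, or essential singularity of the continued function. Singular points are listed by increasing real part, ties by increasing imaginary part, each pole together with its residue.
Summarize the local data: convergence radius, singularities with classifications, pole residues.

Radius of convergence at 0: 1.
At (-3/5) - ((1/15)*sqrt(219))*i: a pole of order 1; residue (-35/68) - ((25/14892)*sqrt(219))*i.
At (-3/5) + ((1/15)*sqrt(219))*i: a pole of order 1; residue (-35/68) + ((25/14892)*sqrt(219))*i.
At 1: an algebraic (square-root) branch point.

Denominator factor (κ**2 + 6*κ/5 + 4/3): discriminant -292/75, complex-conjugate roots (-3/5) + ((1/15)*sqrt(219))*i and (-3/5) - ((1/15)*sqrt(219))*i; poles of order 1, moduli (2/3)*sqrt(3) and (2/3)*sqrt(3).
Branch term (-3)*sqrt(1 - κ/(1)): its argument vanishes at κ = 1, a square-root branch point, modulus 1.
The radius of convergence is the smallest modulus among the singular points: 1.
The branch term is analytic at (-3/5) - ((1/15)*sqrt(219))*i and contributes nothing to the residue; only the rational part matters.
The factor κ**2 + 6*κ/5 + 4/3 splits as (κ - a)(κ - a') with a = (-3/5) - ((1/15)*sqrt(219))*i, a' = (-3/5) + ((1/15)*sqrt(219))*i. At the order-1 pole a set g(κ) = (κ - a)*(rational part) = [-35*κ/34 - 2/3] / (κ - a').
Simple pole: residue = g(a) at a = (-3/5) - ((1/15)*sqrt(219))*i, which is (-35/68) - ((25/14892)*sqrt(219))*i.
The branch term is analytic at (-3/5) + ((1/15)*sqrt(219))*i and contributes nothing to the residue; only the rational part matters.
The factor κ**2 + 6*κ/5 + 4/3 splits as (κ - a)(κ - a') with a = (-3/5) + ((1/15)*sqrt(219))*i, a' = (-3/5) - ((1/15)*sqrt(219))*i. At the order-1 pole a set g(κ) = (κ - a)*(rational part) = [-35*κ/34 - 2/3] / (κ - a').
Simple pole: residue = g(a) at a = (-3/5) + ((1/15)*sqrt(219))*i, which is (-35/68) + ((25/14892)*sqrt(219))*i.
List the singular points by increasing real part (a conjugate pair: the negative imaginary part first).


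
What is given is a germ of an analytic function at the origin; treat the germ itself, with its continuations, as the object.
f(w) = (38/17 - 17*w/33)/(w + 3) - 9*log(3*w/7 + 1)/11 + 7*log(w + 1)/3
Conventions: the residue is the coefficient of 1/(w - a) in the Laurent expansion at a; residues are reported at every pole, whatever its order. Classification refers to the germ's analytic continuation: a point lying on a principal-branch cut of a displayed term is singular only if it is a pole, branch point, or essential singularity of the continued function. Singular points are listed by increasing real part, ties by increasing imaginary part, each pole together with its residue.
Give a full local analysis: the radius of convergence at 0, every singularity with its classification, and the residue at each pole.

Denominator factor (w + 3): pole of order 1 at -3, modulus 3.
Branch term (-9/11)*log(1 - w/(-7/3)): its argument vanishes at w = -7/3, a logarithmic branch point, modulus 7/3.
Branch term (7/3)*log(1 - w/(-1)): its argument vanishes at w = -1, a logarithmic branch point, modulus 1.
The radius of convergence is the smallest modulus among the singular points: 1.
The branch terms are analytic at -3 and contribute nothing to the residue; only the rational part matters.
At the order-1 pole -3 set g(w) = (w - (-3))*(rational part) = 38/17 - 17*w/33.
Simple pole: residue = g(a) at a = -3, which is 707/187.
List the singular points by increasing real part (a conjugate pair: the negative imaginary part first).

Radius of convergence at 0: 1.
At -3: a pole of order 1; residue 707/187.
At -7/3: a logarithmic branch point.
At -1: a logarithmic branch point.
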